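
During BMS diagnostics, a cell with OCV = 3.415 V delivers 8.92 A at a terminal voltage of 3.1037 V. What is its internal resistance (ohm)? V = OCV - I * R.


R = (OCV - V) / I = (3.415 - 3.1037) / 8.92 = 0.03490 ohm

0.03490 ohm


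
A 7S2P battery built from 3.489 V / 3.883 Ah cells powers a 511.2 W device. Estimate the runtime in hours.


Step 1: E_pack = Ns * V_cell * Np * C_cell = 7 * 3.489 * 2 * 3.883 = 189.67 Wh
Step 2: t = E_pack / P = 189.67 / 511.2 = 0.3710 hr

0.3710 hr


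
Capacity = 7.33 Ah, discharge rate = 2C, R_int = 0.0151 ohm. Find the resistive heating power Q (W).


Step 1: I = C_rate * capacity = 2 * 7.33 = 14.66 A
Step 2: Q = I^2 * R = 14.66^2 * 0.0151 = 214.92 * 0.0151 = 3.245 W

3.245 W


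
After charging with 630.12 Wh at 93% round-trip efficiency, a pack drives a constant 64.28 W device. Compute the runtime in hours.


Step 1: E_discharge = eta/100 * E_charge = 93/100 * 630.12 = 586.01 Wh
Step 2: t = E_discharge / P = 586.01 / 64.28 = 9.117 hr

9.117 hr


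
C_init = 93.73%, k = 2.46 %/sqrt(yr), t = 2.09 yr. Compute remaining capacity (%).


sqrt(t) = sqrt(2.09) = 1.4457
C_final = 93.73 - 2.46 * 1.4457 = 90.17%

90.17%


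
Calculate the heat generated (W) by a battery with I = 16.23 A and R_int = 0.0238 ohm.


Q = I^2 * R = 16.23^2 * 0.0238 = 6.269 W

6.269 W


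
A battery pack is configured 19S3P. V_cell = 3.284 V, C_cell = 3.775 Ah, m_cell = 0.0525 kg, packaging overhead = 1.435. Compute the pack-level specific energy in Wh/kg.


Step 1: V_pack = 19 * 3.284 = 62.396 V
Step 2: C_pack = 3 * 3.775 = 11.325 Ah
Step 3: E_pack = V_pack * C_pack = 62.396 * 11.325 = 706.63 Wh
Step 4: m_pack = 19 * 3 * 0.0525 * 1.435 = 4.2942 kg
Step 5: ED = E_pack / m_pack = 706.63 / 4.2942 = 164.6 Wh/kg

164.6 Wh/kg


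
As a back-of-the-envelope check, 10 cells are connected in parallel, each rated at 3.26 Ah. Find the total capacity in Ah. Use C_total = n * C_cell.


C_total = 10 * 3.26 = 32.6 Ah

32.6 Ah


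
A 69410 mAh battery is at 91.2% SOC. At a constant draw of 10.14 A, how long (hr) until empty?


Convert: C_total = 69410 mAh = 69.41 Ah
Step 1: remaining = SOC/100 * C_total = 91.2/100 * 69.41 = 63.302 Ah
Step 2: t = remaining / I = 63.302 / 10.14 = 6.243 hr

6.243 hr


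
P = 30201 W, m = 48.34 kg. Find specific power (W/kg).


SP = P / m = 30201 / 48.34 = 624.8 W/kg

624.8 W/kg


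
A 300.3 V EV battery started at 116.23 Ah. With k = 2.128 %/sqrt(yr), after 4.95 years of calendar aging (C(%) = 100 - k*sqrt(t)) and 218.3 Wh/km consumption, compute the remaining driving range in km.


Step 1: capacity retention = 100 - 2.128 * sqrt(4.95) = 100 - 2.128 * 2.2249 = 95.265%
Step 2: C_now = 116.23 * 95.265/100 = 110.73 Ah
Step 3: E_pack = V * C_now = 300.3 * 110.73 = 33252 Wh
Step 4: range = E_pack / consumption = 33252 / 218.3 = 152.3 km

152.3 km


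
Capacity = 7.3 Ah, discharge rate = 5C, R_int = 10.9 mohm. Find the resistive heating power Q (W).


Convert: R = 10.9 mohm = 0.0109 ohm
Step 1: I = C_rate * capacity = 5 * 7.3 = 36.5 A
Step 2: Q = I^2 * R = 36.5^2 * 0.0109 = 1332.3 * 0.0109 = 14.52 W

14.52 W


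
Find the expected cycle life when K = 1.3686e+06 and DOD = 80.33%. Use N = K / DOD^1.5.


Step 1: DOD^1.5 = 80.33^1.5 = 719.97
Step 2: N = 1.3686e+06 / 719.97 = 1901 cycles

1901 cycles


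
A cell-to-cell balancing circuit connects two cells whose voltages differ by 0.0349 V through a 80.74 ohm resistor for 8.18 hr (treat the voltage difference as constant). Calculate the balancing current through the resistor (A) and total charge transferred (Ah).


First, Ohm's law: I_bal = 0.0349 V / 80.74 ohm = 4.3225e-04 A
Then Q = I * t = 4.3225e-04 A * 8.18 hr = 0.003536 Ah

I=4.3225e-04 A, Q=0.003536 Ah


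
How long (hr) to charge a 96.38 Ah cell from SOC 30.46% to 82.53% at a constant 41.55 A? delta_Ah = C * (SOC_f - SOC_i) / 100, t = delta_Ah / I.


Step 1: dSOC = 82.53% - 30.46% = 52.07%
Step 2: delta_Ah = 96.38 * 52.07 / 100 = 50.185 Ah
Step 3: t = 50.185 / 41.55 = 1.208 hr

1.208 hr


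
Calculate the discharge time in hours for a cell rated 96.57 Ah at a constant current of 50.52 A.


Runtime = 96.57 Ah / 50.52 A = 1.912 hr

1.912 hr


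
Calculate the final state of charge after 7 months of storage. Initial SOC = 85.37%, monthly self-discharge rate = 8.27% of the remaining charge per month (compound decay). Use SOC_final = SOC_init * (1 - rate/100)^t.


Monthly retention factor = 1 - 8.27/100 = 0.9173
Over 7 months: factor^7 = 0.54649
SOC_final = 85.37 * 0.54649 = 46.65%

46.65%


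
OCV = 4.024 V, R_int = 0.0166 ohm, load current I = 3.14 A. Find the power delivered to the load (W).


Step 1: V_terminal = OCV - I*R = 4.024 - 3.14 * 0.0166 = 3.9719 V
Step 2: P_out = V_terminal * I = 3.9719 * 3.14 = 12.47 W

12.47 W


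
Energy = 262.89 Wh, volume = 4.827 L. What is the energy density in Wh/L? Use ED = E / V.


Volumetric ED = 262.89 Wh / 4.827 L = 54.46 Wh/L

54.46 Wh/L


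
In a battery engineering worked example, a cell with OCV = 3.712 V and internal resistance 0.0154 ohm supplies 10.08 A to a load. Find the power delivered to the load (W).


Step 1: V_terminal = OCV - I*R = 3.712 - 10.08 * 0.0154 = 3.5568 V
Step 2: P_out = V_terminal * I = 3.5568 * 10.08 = 35.85 W

35.85 W


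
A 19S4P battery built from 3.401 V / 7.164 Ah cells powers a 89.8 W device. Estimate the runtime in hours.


Step 1: E_pack = Ns * V_cell * Np * C_cell = 19 * 3.401 * 4 * 7.164 = 1851.7 Wh
Step 2: t = E_pack / P = 1851.7 / 89.8 = 20.62 hr

20.62 hr


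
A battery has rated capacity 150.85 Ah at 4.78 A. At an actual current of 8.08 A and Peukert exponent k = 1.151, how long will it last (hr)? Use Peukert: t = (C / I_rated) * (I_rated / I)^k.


t_rated = C / I_rated = 150.85 / 4.78 = 31.559 hr
(I_rated/I)^k = (0.59158)^1.151 = 0.5465
t = t_rated * (I_rated/I)^k = 31.559 * 0.5465 = 17.25 hr

17.25 hr


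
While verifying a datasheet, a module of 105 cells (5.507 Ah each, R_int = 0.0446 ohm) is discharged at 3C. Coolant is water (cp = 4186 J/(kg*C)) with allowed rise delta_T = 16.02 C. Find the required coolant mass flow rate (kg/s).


Step 1: I = 3 * 5.507 = 16.521 A
Step 2: Q_cell = I^2 * R = 16.521^2 * 0.0446 = 12.173 W
Step 3: Q_total = 105 * 12.173 = 1278.2 W
Step 4: m_dot = Q_total / (cp * dT) = 1278.2 / (4186 * 16.02) = 0.01906 kg/s

0.01906 kg/s


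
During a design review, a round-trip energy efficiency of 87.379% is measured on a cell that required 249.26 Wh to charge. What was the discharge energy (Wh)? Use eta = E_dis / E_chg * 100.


E_dis = eta/100 * E_chg = 87.379/100 * 249.26 = 217.8 Wh

217.8 Wh


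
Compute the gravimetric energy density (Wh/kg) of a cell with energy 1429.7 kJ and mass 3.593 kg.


Convert: E = 1429.7 kJ = 397.14 Wh
ED = E / m = 397.14 / 3.593 = 110.5 Wh/kg

110.5 Wh/kg


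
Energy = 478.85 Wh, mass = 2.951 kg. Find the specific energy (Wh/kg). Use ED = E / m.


Specific energy = 478.85 Wh / 2.951 kg = 162.3 Wh/kg

162.3 Wh/kg


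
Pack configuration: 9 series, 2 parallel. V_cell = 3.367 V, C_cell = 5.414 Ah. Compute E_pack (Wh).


V_pack = 9 * 3.367 = 30.303 V
C_pack = 2 * 5.414 = 10.828 Ah
E = V_pack * C_pack = 30.303 * 10.828 = 328.1 Wh

328.1 Wh


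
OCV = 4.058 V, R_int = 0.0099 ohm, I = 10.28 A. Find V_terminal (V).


V = OCV - I*R = 4.058 - 10.28 * 0.0099 = 3.956 V

3.956 V


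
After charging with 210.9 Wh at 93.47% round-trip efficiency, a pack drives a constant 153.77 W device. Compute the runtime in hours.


Step 1: E_discharge = eta/100 * E_charge = 93.47/100 * 210.9 = 197.13 Wh
Step 2: t = E_discharge / P = 197.13 / 153.77 = 1.282 hr

1.282 hr


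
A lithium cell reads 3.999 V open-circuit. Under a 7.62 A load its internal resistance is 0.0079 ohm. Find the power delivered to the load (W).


Step 1: V_terminal = OCV - I*R = 3.999 - 7.62 * 0.0079 = 3.9388 V
Step 2: P_out = V_terminal * I = 3.9388 * 7.62 = 30.01 W

30.01 W


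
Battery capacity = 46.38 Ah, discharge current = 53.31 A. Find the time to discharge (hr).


t = capacity / current = 46.38 / 53.31 = 0.8700 hr

0.8700 hr


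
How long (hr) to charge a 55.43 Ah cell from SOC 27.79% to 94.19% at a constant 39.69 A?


delta_Ah = 55.43 * (94.19 - 27.79) / 100 = 36.806 Ah
t = delta_Ah / I = 36.806 / 39.69 = 0.9273 hr

0.9273 hr


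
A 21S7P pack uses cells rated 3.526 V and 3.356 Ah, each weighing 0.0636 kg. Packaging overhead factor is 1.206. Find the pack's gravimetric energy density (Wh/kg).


Step 1: V_pack = 21 * 3.526 = 74.046 V
Step 2: C_pack = 7 * 3.356 = 23.492 Ah
Step 3: E_pack = V_pack * C_pack = 74.046 * 23.492 = 1739.5 Wh
Step 4: m_pack = 21 * 7 * 0.0636 * 1.206 = 11.275 kg
Step 5: ED = E_pack / m_pack = 1739.5 / 11.275 = 154.3 Wh/kg

154.3 Wh/kg


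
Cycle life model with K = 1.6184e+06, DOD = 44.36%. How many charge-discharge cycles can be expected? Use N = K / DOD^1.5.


Step 1: DOD^1.5 = 44.36^1.5 = 295.45
Step 2: N = 1.6184e+06 / 295.45 = 5478 cycles

5478 cycles


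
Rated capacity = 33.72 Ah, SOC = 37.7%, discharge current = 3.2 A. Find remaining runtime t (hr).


Step 1: remaining = SOC/100 * C_total = 37.7/100 * 33.72 = 12.712 Ah
Step 2: t = remaining / I = 12.712 / 3.2 = 3.973 hr

3.973 hr


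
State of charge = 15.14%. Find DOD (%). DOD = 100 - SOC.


Complement of SOC: DOD = 100% - 15.14% = 84.86%

84.86%


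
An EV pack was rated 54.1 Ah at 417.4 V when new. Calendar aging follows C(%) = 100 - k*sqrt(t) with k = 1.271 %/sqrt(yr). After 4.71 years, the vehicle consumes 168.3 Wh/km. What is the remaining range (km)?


Step 1: capacity retention = 100 - 1.271 * sqrt(4.71) = 100 - 1.271 * 2.1703 = 97.242%
Step 2: C_now = 54.1 * 97.242/100 = 52.608 Ah
Step 3: E_pack = V * C_now = 417.4 * 52.608 = 21959 Wh
Step 4: range = E_pack / consumption = 21959 / 168.3 = 130.5 km

130.5 km


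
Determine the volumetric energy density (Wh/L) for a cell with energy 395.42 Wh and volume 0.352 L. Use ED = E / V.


Volumetric ED = 395.42 Wh / 0.352 L = 1123 Wh/L

1123 Wh/L


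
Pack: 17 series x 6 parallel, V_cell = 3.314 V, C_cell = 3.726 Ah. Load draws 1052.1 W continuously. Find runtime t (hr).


Step 1: E_pack = Ns * V_cell * Np * C_cell = 17 * 3.314 * 6 * 3.726 = 1259.5 Wh
Step 2: t = E_pack / P = 1259.5 / 1052.1 = 1.197 hr

1.197 hr


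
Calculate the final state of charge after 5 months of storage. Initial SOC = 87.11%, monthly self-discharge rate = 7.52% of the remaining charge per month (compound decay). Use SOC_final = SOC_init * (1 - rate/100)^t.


decay = (1 - 7.52/100)^5 = 0.67646
SOC_final = 87.11 * 0.67646 = 58.93%

58.93%


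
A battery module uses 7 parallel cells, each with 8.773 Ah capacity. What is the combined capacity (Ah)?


Parallel capacities add: 7 * 8.773 Ah = 61.411 Ah

61.411 Ah


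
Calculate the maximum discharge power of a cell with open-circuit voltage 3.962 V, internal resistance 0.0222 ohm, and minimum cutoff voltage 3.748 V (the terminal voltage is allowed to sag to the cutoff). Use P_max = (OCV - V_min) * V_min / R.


P_max = (OCV - V_min) * V_min / R = (3.962 - 3.748) * 3.748 / 0.0222 = 0.214 * 3.748 / 0.0222 = 36.13 W

36.13 W


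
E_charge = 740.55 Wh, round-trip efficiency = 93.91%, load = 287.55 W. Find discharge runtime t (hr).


Step 1: E_discharge = eta/100 * E_charge = 93.91/100 * 740.55 = 695.45 Wh
Step 2: t = E_discharge / P = 695.45 / 287.55 = 2.419 hr

2.419 hr


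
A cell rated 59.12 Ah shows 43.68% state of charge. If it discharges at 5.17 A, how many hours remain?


Step 1: remaining = SOC/100 * C_total = 43.68/100 * 59.12 = 25.824 Ah
Step 2: t = remaining / I = 25.824 / 5.17 = 4.995 hr

4.995 hr


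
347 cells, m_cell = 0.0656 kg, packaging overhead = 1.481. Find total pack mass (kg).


m_pack = n * m_cell * overhead = 347 * 0.0656 * 1.481 = 33.71 kg

33.71 kg


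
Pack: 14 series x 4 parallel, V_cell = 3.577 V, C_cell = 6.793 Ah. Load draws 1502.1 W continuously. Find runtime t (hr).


Step 1: E_pack = Ns * V_cell * Np * C_cell = 14 * 3.577 * 4 * 6.793 = 1360.7 Wh
Step 2: t = E_pack / P = 1360.7 / 1502.1 = 0.9059 hr

0.9059 hr


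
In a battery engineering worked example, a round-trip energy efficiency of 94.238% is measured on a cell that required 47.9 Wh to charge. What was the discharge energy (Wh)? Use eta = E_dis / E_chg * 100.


E_dis = eta/100 * E_chg = 94.238/100 * 47.9 = 45.14 Wh

45.14 Wh


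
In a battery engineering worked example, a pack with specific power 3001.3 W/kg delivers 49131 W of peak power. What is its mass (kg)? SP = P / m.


m = P / SP = 49131 / 3001.3 = 16.37 kg

16.37 kg


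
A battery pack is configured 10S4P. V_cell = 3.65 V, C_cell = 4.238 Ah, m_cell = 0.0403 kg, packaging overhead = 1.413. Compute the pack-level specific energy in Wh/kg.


Step 1: V_pack = 10 * 3.65 = 36.5 V
Step 2: C_pack = 4 * 4.238 = 16.952 Ah
Step 3: E_pack = V_pack * C_pack = 36.5 * 16.952 = 618.75 Wh
Step 4: m_pack = 10 * 4 * 0.0403 * 1.413 = 2.2778 kg
Step 5: ED = E_pack / m_pack = 618.75 / 2.2778 = 271.6 Wh/kg

271.6 Wh/kg


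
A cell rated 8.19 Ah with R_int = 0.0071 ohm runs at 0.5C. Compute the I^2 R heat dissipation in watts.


Step 1: I = C_rate * capacity = 0.5 * 8.19 = 4.095 A
Step 2: Q = I^2 * R = 4.095^2 * 0.0071 = 16.769 * 0.0071 = 0.1191 W

0.1191 W


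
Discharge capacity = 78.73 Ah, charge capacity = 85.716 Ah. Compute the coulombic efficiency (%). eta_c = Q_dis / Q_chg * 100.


Coulombic efficiency = 78.73/85.716 * 100% = 91.85%

91.85%


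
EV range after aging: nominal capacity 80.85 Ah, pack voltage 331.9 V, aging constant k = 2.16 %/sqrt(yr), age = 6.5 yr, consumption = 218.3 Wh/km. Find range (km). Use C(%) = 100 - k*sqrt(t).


Step 1: capacity retention = 100 - 2.16 * sqrt(6.5) = 100 - 2.16 * 2.5495 = 94.493%
Step 2: C_now = 80.85 * 94.493/100 = 76.398 Ah
Step 3: E_pack = V * C_now = 331.9 * 76.398 = 25356 Wh
Step 4: range = E_pack / consumption = 25356 / 218.3 = 116.2 km

116.2 km


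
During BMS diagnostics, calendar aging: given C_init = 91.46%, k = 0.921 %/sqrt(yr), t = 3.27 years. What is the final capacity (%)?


Step 1: sqrt(3.27 yr) = 1.8083
Step 2: drop = 0.921 * 1.8083 = 1.6654
Step 3: C_final = 91.46 - 1.6654 = 89.79%

89.79%


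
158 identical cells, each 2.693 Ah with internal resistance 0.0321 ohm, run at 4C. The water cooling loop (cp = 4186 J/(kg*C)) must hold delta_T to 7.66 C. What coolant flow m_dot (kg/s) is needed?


Step 1: I = 4 * 2.693 = 10.772 A
Step 2: Q_cell = I^2 * R = 10.772^2 * 0.0321 = 3.7248 W
Step 3: Q_total = 158 * 3.7248 = 588.52 W
Step 4: m_dot = Q_total / (cp * dT) = 588.52 / (4186 * 7.66) = 0.01835 kg/s

0.01835 kg/s


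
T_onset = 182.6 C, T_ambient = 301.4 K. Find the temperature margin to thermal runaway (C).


Convert: T_ambient = 301.4 K = 28.25 C
margin = 182.6 - 28.25 = 154.35 C

154.35 C


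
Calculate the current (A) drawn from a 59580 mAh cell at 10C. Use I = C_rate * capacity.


Convert: capacity = 59580 mAh = 59.58 Ah
I = C_rate * capacity = 10 * 59.58 = 595.8 A

595.8 A


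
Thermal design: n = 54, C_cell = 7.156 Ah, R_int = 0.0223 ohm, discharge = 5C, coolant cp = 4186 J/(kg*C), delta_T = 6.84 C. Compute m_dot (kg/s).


Step 1: I = 5 * 7.156 = 35.78 A
Step 2: Q_cell = I^2 * R = 35.78^2 * 0.0223 = 28.549 W
Step 3: Q_total = 54 * 28.549 = 1541.6 W
Step 4: m_dot = Q_total / (cp * dT) = 1541.6 / (4186 * 6.84) = 0.05384 kg/s

0.05384 kg/s


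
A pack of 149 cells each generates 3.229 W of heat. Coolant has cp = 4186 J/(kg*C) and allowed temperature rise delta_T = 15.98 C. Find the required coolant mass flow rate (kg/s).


Step 1: Total heat Q = 149 * 3.229 W = 481.12 W
Step 2: denom = cp * dT = 4186 * 15.98 = 66892
Step 3: m_dot = 481.12 / 66892 = 0.007192 kg/s

0.007192 kg/s


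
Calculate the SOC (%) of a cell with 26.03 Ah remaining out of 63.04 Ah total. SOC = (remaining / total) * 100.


SOC = (remaining / total) * 100 = (26.03 / 63.04) * 100 = 41.29%

41.29%


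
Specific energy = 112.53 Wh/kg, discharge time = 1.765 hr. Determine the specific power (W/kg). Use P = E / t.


Specific power = 112.53 Wh/kg / 1.765 hr = 63.76 W/kg

63.76 W/kg


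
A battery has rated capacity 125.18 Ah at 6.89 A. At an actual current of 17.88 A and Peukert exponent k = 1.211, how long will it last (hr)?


t_rated = C / I_rated = 125.18 / 6.89 = 18.168 hr
(I_rated/I)^k = (0.38535)^1.211 = 0.31512
t = t_rated * (I_rated/I)^k = 18.168 * 0.31512 = 5.725 hr

5.725 hr


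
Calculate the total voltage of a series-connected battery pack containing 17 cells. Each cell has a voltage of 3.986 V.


With 17 cells in series at 3.986 V each, V_pack = 67.762 V

67.762 V


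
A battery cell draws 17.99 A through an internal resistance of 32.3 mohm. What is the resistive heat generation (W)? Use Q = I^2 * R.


Convert: R = 32.3 mohm = 0.0323 ohm
Q = I^2 * R = 17.99^2 * 0.0323 = 10.45 W

10.45 W


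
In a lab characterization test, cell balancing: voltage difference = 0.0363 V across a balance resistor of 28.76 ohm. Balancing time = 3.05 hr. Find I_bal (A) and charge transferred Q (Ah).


I_bal = dV / R = 0.0363 / 28.76 = 0.0012622 A
Q = I_bal * t = 0.0012622 * 3.05 = 0.003850 Ah

I=0.0012622 A, Q=0.003850 Ah


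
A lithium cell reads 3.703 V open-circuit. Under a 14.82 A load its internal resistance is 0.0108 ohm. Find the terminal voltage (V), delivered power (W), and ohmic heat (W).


Step 1: V_terminal = OCV - I*R = 3.703 - 14.82 * 0.0108 = 3.5429 V
Step 2: P_out = V_terminal * I = 3.5429 * 14.82 = 52.51 W
Step 3: Q = I^2 * R = 14.82^2 * 0.0108 = 2.372 W

V=3.5429 V, P=52.51 W, Q=2.372 W


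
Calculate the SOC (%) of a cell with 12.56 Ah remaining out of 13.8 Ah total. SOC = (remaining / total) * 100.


SOC% = 12.56 / 13.8 * 100 = 91.01%

91.01%


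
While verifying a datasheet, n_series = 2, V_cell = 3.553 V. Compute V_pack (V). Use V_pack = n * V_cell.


Series voltages add: 2 * 3.553 V = 7.106 V

7.106 V


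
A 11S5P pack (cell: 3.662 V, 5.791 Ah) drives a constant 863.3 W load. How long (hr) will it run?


Step 1: E_pack = Ns * V_cell * Np * C_cell = 11 * 3.662 * 5 * 5.791 = 1166.4 Wh
Step 2: t = E_pack / P = 1166.4 / 863.3 = 1.351 hr

1.351 hr


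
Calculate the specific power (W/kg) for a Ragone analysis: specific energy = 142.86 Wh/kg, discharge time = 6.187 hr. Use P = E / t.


P_specific = E / t = 142.86 / 6.187 = 23.09 W/kg

23.09 W/kg


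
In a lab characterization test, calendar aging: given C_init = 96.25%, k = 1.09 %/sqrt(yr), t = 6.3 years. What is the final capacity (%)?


sqrt(t) = sqrt(6.3) = 2.51
C_final = 96.25 - 1.09 * 2.51 = 93.51%

93.51%


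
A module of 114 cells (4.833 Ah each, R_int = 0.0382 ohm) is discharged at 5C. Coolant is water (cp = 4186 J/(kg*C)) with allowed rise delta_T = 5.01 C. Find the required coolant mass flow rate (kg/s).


Step 1: I = 5 * 4.833 = 24.165 A
Step 2: Q_cell = I^2 * R = 24.165^2 * 0.0382 = 22.307 W
Step 3: Q_total = 114 * 22.307 = 2543 W
Step 4: m_dot = Q_total / (cp * dT) = 2543 / (4186 * 5.01) = 0.1213 kg/s

0.1213 kg/s


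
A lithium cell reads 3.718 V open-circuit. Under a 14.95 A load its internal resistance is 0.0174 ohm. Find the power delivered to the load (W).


Step 1: V_terminal = OCV - I*R = 3.718 - 14.95 * 0.0174 = 3.4579 V
Step 2: P_out = V_terminal * I = 3.4579 * 14.95 = 51.70 W

51.70 W


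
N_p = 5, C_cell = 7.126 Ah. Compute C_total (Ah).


C_total = 5 * 7.126 = 35.63 Ah

35.63 Ah


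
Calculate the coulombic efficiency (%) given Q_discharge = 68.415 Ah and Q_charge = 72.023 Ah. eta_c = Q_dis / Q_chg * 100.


Coulombic efficiency = 68.415/72.023 * 100% = 94.99%

94.99%


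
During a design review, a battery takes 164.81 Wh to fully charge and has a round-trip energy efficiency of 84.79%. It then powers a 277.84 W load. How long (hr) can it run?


Step 1: E_discharge = eta/100 * E_charge = 84.79/100 * 164.81 = 139.74 Wh
Step 2: t = E_discharge / P = 139.74 / 277.84 = 0.5030 hr

0.5030 hr


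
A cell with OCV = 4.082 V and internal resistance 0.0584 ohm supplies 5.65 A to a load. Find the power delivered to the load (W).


Step 1: V_terminal = OCV - I*R = 4.082 - 5.65 * 0.0584 = 3.752 V
Step 2: P_out = V_terminal * I = 3.752 * 5.65 = 21.20 W

21.20 W


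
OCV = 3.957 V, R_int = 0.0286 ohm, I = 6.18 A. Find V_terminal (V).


V = OCV - I*R = 3.957 - 6.18 * 0.0286 = 3.780 V

3.780 V


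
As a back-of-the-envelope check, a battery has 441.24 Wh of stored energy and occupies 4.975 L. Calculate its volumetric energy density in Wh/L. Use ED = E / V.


ED = E / V = 441.24 / 4.975 = 88.69 Wh/L

88.69 Wh/L


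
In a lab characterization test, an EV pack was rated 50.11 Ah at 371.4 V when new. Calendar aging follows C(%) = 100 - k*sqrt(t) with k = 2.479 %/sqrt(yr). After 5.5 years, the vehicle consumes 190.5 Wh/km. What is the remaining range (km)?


Step 1: capacity retention = 100 - 2.479 * sqrt(5.5) = 100 - 2.479 * 2.3452 = 94.186%
Step 2: C_now = 50.11 * 94.186/100 = 47.197 Ah
Step 3: E_pack = V * C_now = 371.4 * 47.197 = 17529 Wh
Step 4: range = E_pack / consumption = 17529 / 190.5 = 92.02 km

92.02 km


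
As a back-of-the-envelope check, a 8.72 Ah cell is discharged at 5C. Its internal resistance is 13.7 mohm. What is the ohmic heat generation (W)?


Convert: R = 13.7 mohm = 0.0137 ohm
Step 1: I = C_rate * capacity = 5 * 8.72 = 43.6 A
Step 2: Q = I^2 * R = 43.6^2 * 0.0137 = 1901 * 0.0137 = 26.04 W

26.04 W


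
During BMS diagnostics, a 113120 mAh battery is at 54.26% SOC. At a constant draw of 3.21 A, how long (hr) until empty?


Convert: C_total = 113120 mAh = 113.12 Ah
Step 1: remaining = SOC/100 * C_total = 54.26/100 * 113.12 = 61.379 Ah
Step 2: t = remaining / I = 61.379 / 3.21 = 19.12 hr

19.12 hr


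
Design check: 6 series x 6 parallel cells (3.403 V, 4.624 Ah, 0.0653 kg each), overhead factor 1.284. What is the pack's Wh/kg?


Step 1: V_pack = 6 * 3.403 = 20.418 V
Step 2: C_pack = 6 * 4.624 = 27.744 Ah
Step 3: E_pack = V_pack * C_pack = 20.418 * 27.744 = 566.48 Wh
Step 4: m_pack = 6 * 6 * 0.0653 * 1.284 = 3.0184 kg
Step 5: ED = E_pack / m_pack = 566.48 / 3.0184 = 187.7 Wh/kg

187.7 Wh/kg


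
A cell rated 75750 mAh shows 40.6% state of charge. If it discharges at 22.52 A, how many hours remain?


Convert: C_total = 75750 mAh = 75.75 Ah
Step 1: remaining = SOC/100 * C_total = 40.6/100 * 75.75 = 30.755 Ah
Step 2: t = remaining / I = 30.755 / 22.52 = 1.366 hr

1.366 hr


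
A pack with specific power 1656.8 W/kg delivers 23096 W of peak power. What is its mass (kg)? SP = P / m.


m = P / SP = 23096 / 1656.8 = 13.94 kg

13.94 kg


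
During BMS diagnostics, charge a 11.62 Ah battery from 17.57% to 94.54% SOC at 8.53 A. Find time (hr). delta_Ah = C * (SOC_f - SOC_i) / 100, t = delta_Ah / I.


delta_Ah = 11.62 * (94.54 - 17.57) / 100 = 8.9439 Ah
t = delta_Ah / I = 8.9439 / 8.53 = 1.049 hr

1.049 hr


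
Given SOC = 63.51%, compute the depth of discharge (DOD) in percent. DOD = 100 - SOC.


DOD = 100 - SOC = 100 - 63.51 = 36.49%

36.49%


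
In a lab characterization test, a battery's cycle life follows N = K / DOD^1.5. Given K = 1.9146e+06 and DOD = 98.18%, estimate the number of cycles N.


Step 1: DOD^1.5 = 98.18^1.5 = 972.82
Step 2: N = 1.9146e+06 / 972.82 = 1968 cycles

1968 cycles


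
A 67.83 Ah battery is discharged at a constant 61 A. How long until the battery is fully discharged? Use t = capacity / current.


Runtime = 67.83 Ah / 61 A = 1.112 hr

1.112 hr


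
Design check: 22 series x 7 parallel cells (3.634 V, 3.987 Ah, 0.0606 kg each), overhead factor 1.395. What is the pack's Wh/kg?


Step 1: V_pack = 22 * 3.634 = 79.948 V
Step 2: C_pack = 7 * 3.987 = 27.909 Ah
Step 3: E_pack = V_pack * C_pack = 79.948 * 27.909 = 2231.3 Wh
Step 4: m_pack = 22 * 7 * 0.0606 * 1.395 = 13.019 kg
Step 5: ED = E_pack / m_pack = 2231.3 / 13.019 = 171.4 Wh/kg

171.4 Wh/kg


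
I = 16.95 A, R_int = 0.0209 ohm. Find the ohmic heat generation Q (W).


Q = I^2 * R = 16.95^2 * 0.0209 = 6.005 W

6.005 W


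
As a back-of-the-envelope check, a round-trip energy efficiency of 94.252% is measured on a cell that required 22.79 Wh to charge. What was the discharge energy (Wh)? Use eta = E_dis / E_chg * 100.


E_dis = eta/100 * E_chg = 94.252/100 * 22.79 = 21.48 Wh

21.48 Wh


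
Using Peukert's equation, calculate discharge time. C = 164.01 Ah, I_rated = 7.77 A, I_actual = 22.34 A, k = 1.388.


Step 1: t_rated = C / I_rated = 164.01 / 7.77 = 21.108 hr
Step 2: ratio = 7.77 / 22.34 = 0.34781
Step 3: ratio^k = 0.34781^1.388 = 0.23088
Step 4: t = t_rated * ratio^k = 21.108 * 0.23088 = 4.873 hr

4.873 hr


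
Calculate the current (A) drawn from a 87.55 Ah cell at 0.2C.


I = C_rate * capacity = 0.2 * 87.55 = 17.51 A

17.51 A


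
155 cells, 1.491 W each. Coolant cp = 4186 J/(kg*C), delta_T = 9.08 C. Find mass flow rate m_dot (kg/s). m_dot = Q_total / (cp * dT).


Q_total = 155 * 1.491 = 231.11 W
m_dot = Q_total / (cp * dT) = 231.11 / (4186 * 9.08) = 0.006080 kg/s

0.006080 kg/s


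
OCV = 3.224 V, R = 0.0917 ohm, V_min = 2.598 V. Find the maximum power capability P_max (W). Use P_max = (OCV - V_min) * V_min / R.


dV = OCV - V_min = 0.626 V (so I_max = dV / R)
P_max = dV * V_min / R = 0.626 * 2.598 / 0.0917 = 17.74 W

17.74 W


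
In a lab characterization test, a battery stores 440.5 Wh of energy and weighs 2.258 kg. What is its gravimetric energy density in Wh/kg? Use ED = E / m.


Specific energy = 440.5 Wh / 2.258 kg = 195.1 Wh/kg

195.1 Wh/kg


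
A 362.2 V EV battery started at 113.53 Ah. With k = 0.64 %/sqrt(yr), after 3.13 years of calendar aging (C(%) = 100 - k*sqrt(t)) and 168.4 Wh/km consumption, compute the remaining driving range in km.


Step 1: capacity retention = 100 - 0.64 * sqrt(3.13) = 100 - 0.64 * 1.7692 = 98.868%
Step 2: C_now = 113.53 * 98.868/100 = 112.24 Ah
Step 3: E_pack = V * C_now = 362.2 * 112.24 = 40653 Wh
Step 4: range = E_pack / consumption = 40653 / 168.4 = 241.4 km

241.4 km


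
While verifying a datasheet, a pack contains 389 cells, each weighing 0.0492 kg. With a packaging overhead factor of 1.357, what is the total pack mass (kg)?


m_pack = n * m_cell * overhead = 389 * 0.0492 * 1.357 = 25.97 kg

25.97 kg


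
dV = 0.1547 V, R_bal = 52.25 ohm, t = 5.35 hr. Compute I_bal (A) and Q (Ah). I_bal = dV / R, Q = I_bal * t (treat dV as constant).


First, Ohm's law: I_bal = 0.1547 V / 52.25 ohm = 0.0029608 A
Then Q = I * t = 0.0029608 A * 5.35 hr = 0.01584 Ah

I=0.0029608 A, Q=0.01584 Ah


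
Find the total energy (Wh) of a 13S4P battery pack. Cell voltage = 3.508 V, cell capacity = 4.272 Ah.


V_pack = 13 * 3.508 = 45.604 V
C_pack = 4 * 4.272 = 17.088 Ah
E = V_pack * C_pack = 45.604 * 17.088 = 779.3 Wh

779.3 Wh


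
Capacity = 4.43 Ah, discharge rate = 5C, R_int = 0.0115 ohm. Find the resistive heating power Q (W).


Step 1: I = C_rate * capacity = 5 * 4.43 = 22.15 A
Step 2: Q = I^2 * R = 22.15^2 * 0.0115 = 490.62 * 0.0115 = 5.642 W

5.642 W


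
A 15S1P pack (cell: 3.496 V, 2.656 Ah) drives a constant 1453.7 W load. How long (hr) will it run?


Step 1: E_pack = Ns * V_cell * Np * C_cell = 15 * 3.496 * 1 * 2.656 = 139.28 Wh
Step 2: t = E_pack / P = 139.28 / 1453.7 = 0.09581 hr

0.09581 hr


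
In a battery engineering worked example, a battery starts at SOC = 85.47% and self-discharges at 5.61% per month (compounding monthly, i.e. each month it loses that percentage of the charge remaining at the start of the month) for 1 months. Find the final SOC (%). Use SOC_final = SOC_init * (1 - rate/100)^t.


Monthly retention factor = 1 - 5.61/100 = 0.9439
Over 1 months: factor^1 = 0.9439
SOC_final = 85.47 * 0.9439 = 80.68%

80.68%


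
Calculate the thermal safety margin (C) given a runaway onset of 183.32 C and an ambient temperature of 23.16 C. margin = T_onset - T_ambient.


Safety margin = 183.32 C - 23.16 C = 160.16 C

160.16 C


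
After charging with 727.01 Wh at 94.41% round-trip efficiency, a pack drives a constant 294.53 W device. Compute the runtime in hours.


Step 1: E_discharge = eta/100 * E_charge = 94.41/100 * 727.01 = 686.37 Wh
Step 2: t = E_discharge / P = 686.37 / 294.53 = 2.330 hr

2.330 hr


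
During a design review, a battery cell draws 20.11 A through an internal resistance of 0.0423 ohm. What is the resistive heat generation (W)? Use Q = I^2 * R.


I^2 = 404.41
Q = 404.41 * 0.0423 = 17.11 W

17.11 W


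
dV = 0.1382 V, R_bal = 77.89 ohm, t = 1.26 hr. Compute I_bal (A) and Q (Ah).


First, Ohm's law: I_bal = 0.1382 V / 77.89 ohm = 0.0017743 A
Then Q = I * t = 0.0017743 A * 1.26 hr = 0.002236 Ah

I=0.0017743 A, Q=0.002236 Ah


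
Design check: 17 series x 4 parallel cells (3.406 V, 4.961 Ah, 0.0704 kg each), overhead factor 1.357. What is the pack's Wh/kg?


Step 1: V_pack = 17 * 3.406 = 57.902 V
Step 2: C_pack = 4 * 4.961 = 19.844 Ah
Step 3: E_pack = V_pack * C_pack = 57.902 * 19.844 = 1149 Wh
Step 4: m_pack = 17 * 4 * 0.0704 * 1.357 = 6.4962 kg
Step 5: ED = E_pack / m_pack = 1149 / 6.4962 = 176.9 Wh/kg

176.9 Wh/kg


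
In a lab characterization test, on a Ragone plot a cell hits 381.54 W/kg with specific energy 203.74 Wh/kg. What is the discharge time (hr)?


t = E / P = 203.74 / 381.54 = 0.5340 hr

0.5340 hr


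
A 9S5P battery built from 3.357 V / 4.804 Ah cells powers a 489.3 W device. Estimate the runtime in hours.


Step 1: E_pack = Ns * V_cell * Np * C_cell = 9 * 3.357 * 5 * 4.804 = 725.72 Wh
Step 2: t = E_pack / P = 725.72 / 489.3 = 1.483 hr

1.483 hr


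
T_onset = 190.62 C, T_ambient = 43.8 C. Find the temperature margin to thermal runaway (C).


margin = T_onset - T_ambient = 190.62 - 43.8 = 146.82 C

146.82 C


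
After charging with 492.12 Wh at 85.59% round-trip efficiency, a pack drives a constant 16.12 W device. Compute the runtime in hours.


Step 1: E_discharge = eta/100 * E_charge = 85.59/100 * 492.12 = 421.21 Wh
Step 2: t = E_discharge / P = 421.21 / 16.12 = 26.13 hr

26.13 hr


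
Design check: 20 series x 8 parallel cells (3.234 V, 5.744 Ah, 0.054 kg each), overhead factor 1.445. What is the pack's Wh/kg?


Step 1: V_pack = 20 * 3.234 = 64.68 V
Step 2: C_pack = 8 * 5.744 = 45.952 Ah
Step 3: E_pack = V_pack * C_pack = 64.68 * 45.952 = 2972.2 Wh
Step 4: m_pack = 20 * 8 * 0.054 * 1.445 = 12.485 kg
Step 5: ED = E_pack / m_pack = 2972.2 / 12.485 = 238.1 Wh/kg

238.1 Wh/kg


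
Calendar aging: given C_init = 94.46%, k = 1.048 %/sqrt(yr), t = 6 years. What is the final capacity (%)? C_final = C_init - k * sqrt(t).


sqrt(t) = sqrt(6) = 2.4495
C_final = 94.46 - 1.048 * 2.4495 = 91.89%

91.89%


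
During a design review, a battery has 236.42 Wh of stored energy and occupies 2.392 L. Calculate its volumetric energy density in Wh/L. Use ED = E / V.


Volumetric ED = 236.42 Wh / 2.392 L = 98.84 Wh/L

98.84 Wh/L


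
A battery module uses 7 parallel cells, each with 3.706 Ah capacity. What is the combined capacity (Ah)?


C_total = 7 * 3.706 = 25.942 Ah

25.942 Ah


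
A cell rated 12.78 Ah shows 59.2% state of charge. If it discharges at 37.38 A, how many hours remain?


Step 1: remaining = SOC/100 * C_total = 59.2/100 * 12.78 = 7.5658 Ah
Step 2: t = remaining / I = 7.5658 / 37.38 = 0.2024 hr

0.2024 hr


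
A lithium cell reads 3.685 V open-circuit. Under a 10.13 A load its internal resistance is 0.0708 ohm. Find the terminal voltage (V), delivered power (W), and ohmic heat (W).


Step 1: V_terminal = OCV - I*R = 3.685 - 10.13 * 0.0708 = 2.9678 V
Step 2: P_out = V_terminal * I = 2.9678 * 10.13 = 30.06 W
Step 3: Q = I^2 * R = 10.13^2 * 0.0708 = 7.265 W

V=2.9678 V, P=30.06 W, Q=7.265 W


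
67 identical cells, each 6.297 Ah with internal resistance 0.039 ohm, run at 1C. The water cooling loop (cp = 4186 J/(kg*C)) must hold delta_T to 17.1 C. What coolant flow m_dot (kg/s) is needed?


Step 1: I = 1 * 6.297 = 6.297 A
Step 2: Q_cell = I^2 * R = 6.297^2 * 0.039 = 1.5464 W
Step 3: Q_total = 67 * 1.5464 = 103.61 W
Step 4: m_dot = Q_total / (cp * dT) = 103.61 / (4186 * 17.1) = 0.001447 kg/s

0.001447 kg/s


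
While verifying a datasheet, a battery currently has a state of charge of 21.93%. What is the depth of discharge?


DOD = 100 - SOC = 100 - 21.93 = 78.07%

78.07%


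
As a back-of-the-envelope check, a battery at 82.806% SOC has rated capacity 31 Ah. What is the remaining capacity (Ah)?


remaining = SOC / 100 * total = 82.806 / 100 * 31 = 25.67 Ah

25.67 Ah


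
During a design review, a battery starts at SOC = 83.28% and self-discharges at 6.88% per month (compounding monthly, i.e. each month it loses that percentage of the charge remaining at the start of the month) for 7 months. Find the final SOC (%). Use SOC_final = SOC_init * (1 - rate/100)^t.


decay = (1 - 6.88/100)^7 = 0.60716
SOC_final = 83.28 * 0.60716 = 50.56%

50.56%


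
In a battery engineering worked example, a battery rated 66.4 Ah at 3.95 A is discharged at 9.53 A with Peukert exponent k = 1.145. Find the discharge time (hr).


Step 1: t_rated = C / I_rated = 66.4 / 3.95 = 16.81 hr
Step 2: ratio = 3.95 / 9.53 = 0.41448
Step 3: ratio^k = 0.41448^1.145 = 0.36479
Step 4: t = t_rated * ratio^k = 16.81 * 0.36479 = 6.132 hr

6.132 hr


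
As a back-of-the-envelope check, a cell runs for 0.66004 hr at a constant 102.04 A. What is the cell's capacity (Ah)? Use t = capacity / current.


C = I * t = 102.04 * 0.66004 = 67.35 Ah

67.35 Ah


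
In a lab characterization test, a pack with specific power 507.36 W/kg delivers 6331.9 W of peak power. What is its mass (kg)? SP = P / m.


m = P / SP = 6331.9 / 507.36 = 12.48 kg

12.48 kg


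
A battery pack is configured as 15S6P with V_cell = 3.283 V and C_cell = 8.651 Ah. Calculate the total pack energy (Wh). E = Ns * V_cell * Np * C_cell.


E = Ns * Vcell * Np * Ccell = 15 * 3.283 * 6 * 8.651 = 2556 Wh

2556 Wh


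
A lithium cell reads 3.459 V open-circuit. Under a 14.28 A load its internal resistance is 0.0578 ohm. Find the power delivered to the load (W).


Step 1: V_terminal = OCV - I*R = 3.459 - 14.28 * 0.0578 = 2.6336 V
Step 2: P_out = V_terminal * I = 2.6336 * 14.28 = 37.61 W

37.61 W


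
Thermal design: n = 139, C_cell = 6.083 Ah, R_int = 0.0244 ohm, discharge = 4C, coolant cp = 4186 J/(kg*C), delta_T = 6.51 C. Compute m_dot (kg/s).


Step 1: I = 4 * 6.083 = 24.332 A
Step 2: Q_cell = I^2 * R = 24.332^2 * 0.0244 = 14.446 W
Step 3: Q_total = 139 * 14.446 = 2008 W
Step 4: m_dot = Q_total / (cp * dT) = 2008 / (4186 * 6.51) = 0.07369 kg/s

0.07369 kg/s


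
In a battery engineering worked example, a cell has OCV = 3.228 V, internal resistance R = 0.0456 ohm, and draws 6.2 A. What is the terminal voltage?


IR drop = 6.2 * 0.0456 = 0.28272 V
V = 3.228 - 0.28272 = 2.945 V

2.945 V


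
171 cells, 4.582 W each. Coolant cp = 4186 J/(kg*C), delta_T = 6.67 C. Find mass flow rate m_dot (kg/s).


Step 1: Total heat Q = 171 * 4.582 W = 783.52 W
Step 2: denom = cp * dT = 4186 * 6.67 = 27921
Step 3: m_dot = 783.52 / 27921 = 0.02806 kg/s

0.02806 kg/s


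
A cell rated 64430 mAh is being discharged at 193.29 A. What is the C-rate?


Convert: capacity = 64430 mAh = 64.43 Ah
Rearranging: C_rate = 193.29 / 64.43 = 3C

3C


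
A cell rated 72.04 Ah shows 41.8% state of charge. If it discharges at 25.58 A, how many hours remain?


Step 1: remaining = SOC/100 * C_total = 41.8/100 * 72.04 = 30.113 Ah
Step 2: t = remaining / I = 30.113 / 25.58 = 1.177 hr

1.177 hr


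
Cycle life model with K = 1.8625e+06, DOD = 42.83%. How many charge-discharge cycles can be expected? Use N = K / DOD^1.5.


DOD^1.5 = 280.3
N = K / DOD^1.5 = 1.8625e+06 / 280.3 = 6645

6645 cycles


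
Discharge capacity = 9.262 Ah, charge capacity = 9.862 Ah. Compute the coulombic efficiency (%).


eta_c = Q_dis / Q_chg * 100 = 9.262 / 9.862 * 100 = 93.92%

93.92%


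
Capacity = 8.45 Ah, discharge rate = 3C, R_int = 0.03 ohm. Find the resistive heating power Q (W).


Step 1: I = C_rate * capacity = 3 * 8.45 = 25.35 A
Step 2: Q = I^2 * R = 25.35^2 * 0.03 = 642.62 * 0.03 = 19.28 W

19.28 W


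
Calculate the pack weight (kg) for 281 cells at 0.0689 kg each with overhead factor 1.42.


m_pack = n * m_cell * overhead = 281 * 0.0689 * 1.42 = 27.49 kg

27.49 kg


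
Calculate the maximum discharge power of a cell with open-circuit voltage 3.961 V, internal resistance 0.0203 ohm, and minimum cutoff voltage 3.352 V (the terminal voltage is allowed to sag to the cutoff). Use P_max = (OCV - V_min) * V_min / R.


P_max = (OCV - V_min) * V_min / R = (3.961 - 3.352) * 3.352 / 0.0203 = 0.609 * 3.352 / 0.0203 = 100.6 W

100.6 W


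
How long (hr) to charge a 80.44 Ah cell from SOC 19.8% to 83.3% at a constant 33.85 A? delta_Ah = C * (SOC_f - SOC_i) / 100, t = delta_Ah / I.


Step 1: dSOC = 83.3% - 19.8% = 63.5%
Step 2: delta_Ah = 80.44 * 63.5 / 100 = 51.079 Ah
Step 3: t = 51.079 / 33.85 = 1.509 hr

1.509 hr


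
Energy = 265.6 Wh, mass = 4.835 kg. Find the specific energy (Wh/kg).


ED = E / m = 265.6 / 4.835 = 54.93 Wh/kg

54.93 Wh/kg


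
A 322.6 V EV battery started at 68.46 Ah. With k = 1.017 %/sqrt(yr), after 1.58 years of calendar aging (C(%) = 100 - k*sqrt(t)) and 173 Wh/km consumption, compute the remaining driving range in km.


Step 1: capacity retention = 100 - 1.017 * sqrt(1.58) = 100 - 1.017 * 1.257 = 98.722%
Step 2: C_now = 68.46 * 98.722/100 = 67.585 Ah
Step 3: E_pack = V * C_now = 322.6 * 67.585 = 21803 Wh
Step 4: range = E_pack / consumption = 21803 / 173 = 126.0 km

126.0 km


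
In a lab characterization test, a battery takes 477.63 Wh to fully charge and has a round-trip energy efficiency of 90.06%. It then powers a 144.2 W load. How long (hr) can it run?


Step 1: E_discharge = eta/100 * E_charge = 90.06/100 * 477.63 = 430.15 Wh
Step 2: t = E_discharge / P = 430.15 / 144.2 = 2.983 hr

2.983 hr


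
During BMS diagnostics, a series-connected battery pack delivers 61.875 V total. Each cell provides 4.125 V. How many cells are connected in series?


Rearranging: n = V_pack / V_cell = 61.875 / 4.125 = 15 cells

15


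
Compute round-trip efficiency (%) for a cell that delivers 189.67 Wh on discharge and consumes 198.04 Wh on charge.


Round-trip efficiency = 189.67/198.04 * 100% = 95.77%

95.77%


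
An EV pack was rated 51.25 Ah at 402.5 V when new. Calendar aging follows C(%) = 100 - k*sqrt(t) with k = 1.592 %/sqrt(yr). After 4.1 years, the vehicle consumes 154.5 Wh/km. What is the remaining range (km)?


Step 1: capacity retention = 100 - 1.592 * sqrt(4.1) = 100 - 1.592 * 2.0248 = 96.777%
Step 2: C_now = 51.25 * 96.777/100 = 49.598 Ah
Step 3: E_pack = V * C_now = 402.5 * 49.598 = 19963 Wh
Step 4: range = E_pack / consumption = 19963 / 154.5 = 129.2 km

129.2 km


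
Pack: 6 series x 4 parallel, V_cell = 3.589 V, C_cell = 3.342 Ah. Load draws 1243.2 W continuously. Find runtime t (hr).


Step 1: E_pack = Ns * V_cell * Np * C_cell = 6 * 3.589 * 4 * 3.342 = 287.87 Wh
Step 2: t = E_pack / P = 287.87 / 1243.2 = 0.2316 hr

0.2316 hr


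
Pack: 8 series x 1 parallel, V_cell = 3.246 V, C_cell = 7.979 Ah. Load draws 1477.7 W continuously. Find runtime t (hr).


Step 1: E_pack = Ns * V_cell * Np * C_cell = 8 * 3.246 * 1 * 7.979 = 207.2 Wh
Step 2: t = E_pack / P = 207.2 / 1477.7 = 0.1402 hr

0.1402 hr


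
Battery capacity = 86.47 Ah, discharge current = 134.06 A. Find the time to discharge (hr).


t = capacity / current = 86.47 / 134.06 = 0.6450 hr

0.6450 hr


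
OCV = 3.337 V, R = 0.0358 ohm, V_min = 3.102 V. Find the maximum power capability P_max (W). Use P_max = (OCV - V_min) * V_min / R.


dV = OCV - V_min = 0.235 V (so I_max = dV / R)
P_max = dV * V_min / R = 0.235 * 3.102 / 0.0358 = 20.36 W

20.36 W


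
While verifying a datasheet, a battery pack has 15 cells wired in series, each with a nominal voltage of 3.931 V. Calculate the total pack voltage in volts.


V_pack = n * V_cell = 15 * 3.931 = 58.965 V

58.965 V
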